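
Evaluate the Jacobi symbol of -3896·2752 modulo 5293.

By multiplicativity, (-3896·2752 / 5293) = (-3896 / 5293)·(2752 / 5293).
First factor (-3896 / 5293):
(-3896 / 5293)
  = (3896 / 5293)    [5293 ≡ 1 mod 4 ⇒ (-1 / 5293) = +1]
  = -(487 / 5293)    [5293 ≡ 5 mod 8 ⇒ (2 / 5293)^3 = -1]
  = -(5293 / 487)    [QR: 5293 ≡ 1 mod 4, sign kept]
  = -(423 / 487)    [5293 ≡ 423 mod 487]
  = (487 / 423)    [QR: both ≡ 3 mod 4, sign flips]
  = (64 / 423)    [487 ≡ 64 mod 423]
  = (1 / 423)    [423 ≡ 7 mod 8 ⇒ (2 / 423)^6 = +1]
  = 1    [(1 / 423) = 1]
Second factor (2752 / 5293):
(2752 / 5293)
  = (43 / 5293)    [5293 ≡ 5 mod 8 ⇒ (2 / 5293)^6 = +1]
  = (5293 / 43)    [QR: 5293 ≡ 1 mod 4, sign kept]
  = (4 / 43)    [5293 ≡ 4 mod 43]
  = (1 / 43)    [43 ≡ 3 mod 8 ⇒ (2 / 43)^2 = +1]
  = 1    [(1 / 43) = 1]
Product: (1)·(1) = 1.

1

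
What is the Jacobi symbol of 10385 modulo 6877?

(10385/6877)
  = (3508/6877)    [10385 ≡ 3508 mod 6877]
  = (877/6877)    [6877 ≡ 5 mod 8 ⇒ (2/6877)^2 = +1]
  = (6877/877)    [QR: 877 ≡ 1 mod 4, sign kept]
  = (738/877)    [6877 ≡ 738 mod 877]
  = -(369/877)    [877 ≡ 5 mod 8 ⇒ (2/877) = -1]
  = -(877/369)    [QR: 369 ≡ 1 mod 4, sign kept]
  = -(139/369)    [877 ≡ 139 mod 369]
  = -(369/139)    [QR: 369 ≡ 1 mod 4, sign kept]
  = -(91/139)    [369 ≡ 91 mod 139]
  = (139/91)    [QR: both ≡ 3 mod 4, sign flips]
  = (48/91)    [139 ≡ 48 mod 91]
  = (3/91)    [91 ≡ 3 mod 8 ⇒ (2/91)^4 = +1]
  = -(91/3)    [QR: both ≡ 3 mod 4, sign flips]
  = -(1/3)    [91 ≡ 1 mod 3]
  = -1    [(1/3) = 1]

-1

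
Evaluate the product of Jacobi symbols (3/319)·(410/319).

-1

By multiplicativity, (3·410/319) = (3/319)·(410/319).
First factor (3/319):
(3/319)
  = -(319/3)    [QR: both ≡ 3 mod 4, sign flips]
  = -(1/3)    [319 ≡ 1 mod 3]
  = -1    [(1/3) = 1]
Second factor (410/319):
(410/319)
  = (91/319)    [410 ≡ 91 mod 319]
  = -(319/91)    [QR: both ≡ 3 mod 4, sign flips]
  = -(46/91)    [319 ≡ 46 mod 91]
  = (23/91)    [91 ≡ 3 mod 8 ⇒ (2/91) = -1]
  = -(91/23)    [QR: both ≡ 3 mod 4, sign flips]
  = -(22/23)    [91 ≡ 22 mod 23]
  = -(11/23)    [23 ≡ 7 mod 8 ⇒ (2/23) = +1]
  = (23/11)    [QR: both ≡ 3 mod 4, sign flips]
  = (1/11)    [23 ≡ 1 mod 11]
  = 1    [(1/11) = 1]
Product: (-1)·(1) = -1.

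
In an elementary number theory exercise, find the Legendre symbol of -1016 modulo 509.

-1

Pull out -1: (-1016/509) = (-1/509)·(1016/509). Since 509 ≡ 1 (mod 4), (-1/509) = +1. Now have (1016/509).
Reduce the numerator: 1016 ≡ 507 (mod 509), so (1016/509) = (507/509).
509 ≡ 1 (mod 4), so quadratic reciprocity gives (507/509) = (509/507). Reduce: 509 ≡ 2 (mod 507). Now have (2/507).
Factor out 2: 2 = 2. Since 507 ≡ 3 (mod 8), (2/507) = -1. Now have -(1/507).
(1/507) = 1. Collecting the sign factors: -1.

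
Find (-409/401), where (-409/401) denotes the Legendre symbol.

(-409/401)
  = (393/401)    [-409 ≡ 393 mod 401]
  = (401/393)    [QR: 393 ≡ 1 mod 4, sign kept]
  = (8/393)    [401 ≡ 8 mod 393]
  = (1/393)    [393 ≡ 1 mod 8 ⇒ (2/393)^3 = +1]
  = 1    [(1/393) = 1]

1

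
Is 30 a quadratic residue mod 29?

Reduce the numerator: 30 ≡ 1 (mod 29), so (30/29) = (1/29).
(1/29) = 1. Collecting the sign factors: 1.
The Legendre symbol is 1, so x^2 ≡ 30 (mod 29) has solution.

yes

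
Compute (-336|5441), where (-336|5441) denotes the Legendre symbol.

-1

Pull out -1: (-336|5441) = (-1|5441)·(336|5441). Since 5441 ≡ 1 (mod 4), (-1|5441) = +1. Now have (336|5441).
Factor out 2: 336 = 2^4·21. Since 5441 ≡ 1 (mod 8), (2|5441) = +1, and (2|5441)^4 = +1. Now have (21|5441).
21 ≡ 1 (mod 4), so quadratic reciprocity gives (21|5441) = (5441|21). Reduce: 5441 ≡ 2 (mod 21). Now have (2|21).
Factor out 2: 2 = 2. Since 21 ≡ 5 (mod 8), (2|21) = -1. Now have -(1|21).
(1|21) = 1. Collecting the sign factors: -1.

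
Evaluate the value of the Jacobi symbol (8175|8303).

Both 8175 ≡ 3 and 8303 ≡ 3 (mod 4), so reciprocity gives (8175|8303) = -(8303|8175). Reduce: 8303 ≡ 128 (mod 8175). Now have -(128|8175).
Factor out 2: 128 = 2^7. Since 8175 ≡ 7 (mod 8), (2|8175) = +1, and (2|8175)^7 = +1. Now have -(1|8175).
(1|8175) = 1. Collecting the sign factors: -1.

-1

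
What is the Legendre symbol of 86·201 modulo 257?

By multiplicativity, (86·201 / 257) = (86 / 257)·(201 / 257).
First factor (86 / 257):
Factor out 2: 86 = 2·43. Since 257 ≡ 1 (mod 8), (2 / 257) = +1. Now have (43 / 257).
257 ≡ 1 (mod 4), so quadratic reciprocity gives (43 / 257) = (257 / 43). Reduce: 257 ≡ 42 (mod 43). Now have (42 / 43).
Factor out 2: 42 = 2·21. Since 43 ≡ 3 (mod 8), (2 / 43) = -1. Now have -(21 / 43).
21 ≡ 1 (mod 4), so quadratic reciprocity gives (21 / 43) = (43 / 21). Reduce: 43 ≡ 1 (mod 21). Now have -(1 / 21).
(1 / 21) = 1. Collecting the sign factors: -1.
Second factor (201 / 257):
201 ≡ 1 (mod 4), so quadratic reciprocity gives (201 / 257) = (257 / 201). Reduce: 257 ≡ 56 (mod 201). Now have (56 / 201).
Factor out 2: 56 = 2^3·7. Since 201 ≡ 1 (mod 8), (2 / 201) = +1, and (2 / 201)^3 = +1. Now have (7 / 201).
201 ≡ 1 (mod 4), so quadratic reciprocity gives (7 / 201) = (201 / 7). Reduce: 201 ≡ 5 (mod 7). Now have (5 / 7).
5 ≡ 1 (mod 4), so quadratic reciprocity gives (5 / 7) = (7 / 5). Reduce: 7 ≡ 2 (mod 5). Now have (2 / 5).
Factor out 2: 2 = 2. Since 5 ≡ 5 (mod 8), (2 / 5) = -1. Now have -(1 / 5).
(1 / 5) = 1. Collecting the sign factors: -1.
Product: (-1)·(-1) = 1.

1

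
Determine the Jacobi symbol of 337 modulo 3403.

-1

337 ≡ 1 (mod 4), so quadratic reciprocity gives (337/3403) = (3403/337). Reduce: 3403 ≡ 33 (mod 337). Now have (33/337).
33 ≡ 1 (mod 4), so quadratic reciprocity gives (33/337) = (337/33). Reduce: 337 ≡ 7 (mod 33). Now have (7/33).
33 ≡ 1 (mod 4), so quadratic reciprocity gives (7/33) = (33/7). Reduce: 33 ≡ 5 (mod 7). Now have (5/7).
5 ≡ 1 (mod 4), so quadratic reciprocity gives (5/7) = (7/5). Reduce: 7 ≡ 2 (mod 5). Now have (2/5).
Factor out 2: 2 = 2. Since 5 ≡ 5 (mod 8), (2/5) = -1. Now have -(1/5).
(1/5) = 1. Collecting the sign factors: -1.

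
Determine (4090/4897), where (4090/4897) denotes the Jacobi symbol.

1

Factor out 2: 4090 = 2·2045. Since 4897 ≡ 1 (mod 8), (2/4897) = +1. Now have (2045/4897).
2045 ≡ 1 (mod 4), so quadratic reciprocity gives (2045/4897) = (4897/2045). Reduce: 4897 ≡ 807 (mod 2045). Now have (807/2045).
2045 ≡ 1 (mod 4), so quadratic reciprocity gives (807/2045) = (2045/807). Reduce: 2045 ≡ 431 (mod 807). Now have (431/807).
Both 431 ≡ 3 and 807 ≡ 3 (mod 4), so reciprocity gives (431/807) = -(807/431). Reduce: 807 ≡ 376 (mod 431). Now have -(376/431).
Factor out 2: 376 = 2^3·47. Since 431 ≡ 7 (mod 8), (2/431) = +1, and (2/431)^3 = +1. Now have -(47/431).
Both 47 ≡ 3 and 431 ≡ 3 (mod 4), so reciprocity gives (47/431) = -(431/47). Reduce: 431 ≡ 8 (mod 47). Now have (8/47).
Factor out 2: 8 = 2^3. Since 47 ≡ 7 (mod 8), (2/47) = +1, and (2/47)^3 = +1. Now have (1/47).
(1/47) = 1. Collecting the sign factors: 1.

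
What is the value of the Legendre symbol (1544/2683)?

Factor out 2: 1544 = 2^3·193. Since 2683 ≡ 3 (mod 8), (2/2683) = -1, and (2/2683)^3 = -1. Now have -(193/2683).
193 ≡ 1 (mod 4), so quadratic reciprocity gives (193/2683) = (2683/193). Reduce: 2683 ≡ 174 (mod 193). Now have -(174/193).
Factor out 2: 174 = 2·87. Since 193 ≡ 1 (mod 8), (2/193) = +1. Now have -(87/193).
193 ≡ 1 (mod 4), so quadratic reciprocity gives (87/193) = (193/87). Reduce: 193 ≡ 19 (mod 87). Now have -(19/87).
Both 19 ≡ 3 and 87 ≡ 3 (mod 4), so reciprocity gives (19/87) = -(87/19). Reduce: 87 ≡ 11 (mod 19). Now have (11/19).
Both 11 ≡ 3 and 19 ≡ 3 (mod 4), so reciprocity gives (11/19) = -(19/11). Reduce: 19 ≡ 8 (mod 11). Now have -(8/11).
Factor out 2: 8 = 2^3. Since 11 ≡ 3 (mod 8), (2/11) = -1, and (2/11)^3 = -1. Now have (1/11).
(1/11) = 1. Collecting the sign factors: 1.

1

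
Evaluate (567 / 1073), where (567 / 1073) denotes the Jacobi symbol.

1

1073 ≡ 1 (mod 4), so quadratic reciprocity gives (567 / 1073) = (1073 / 567). Reduce: 1073 ≡ 506 (mod 567). Now have (506 / 567).
Factor out 2: 506 = 2·253. Since 567 ≡ 7 (mod 8), (2 / 567) = +1. Now have (253 / 567).
253 ≡ 1 (mod 4), so quadratic reciprocity gives (253 / 567) = (567 / 253). Reduce: 567 ≡ 61 (mod 253). Now have (61 / 253).
61 ≡ 1 (mod 4), so quadratic reciprocity gives (61 / 253) = (253 / 61). Reduce: 253 ≡ 9 (mod 61). Now have (9 / 61).
9 ≡ 1 (mod 4), so quadratic reciprocity gives (9 / 61) = (61 / 9). Reduce: 61 ≡ 7 (mod 9). Now have (7 / 9).
9 ≡ 1 (mod 4), so quadratic reciprocity gives (7 / 9) = (9 / 7). Reduce: 9 ≡ 2 (mod 7). Now have (2 / 7).
Factor out 2: 2 = 2. Since 7 ≡ 7 (mod 8), (2 / 7) = +1. Now have (1 / 7).
(1 / 7) = 1. Collecting the sign factors: 1.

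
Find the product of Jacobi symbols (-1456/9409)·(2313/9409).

1

By multiplicativity, (-1456·2313/9409) = (-1456/9409)·(2313/9409).
First factor (-1456/9409):
Reduce the numerator: -1456 ≡ 7953 (mod 9409), so (-1456/9409) = (7953/9409).
7953 ≡ 1 (mod 4), so quadratic reciprocity gives (7953/9409) = (9409/7953). Reduce: 9409 ≡ 1456 (mod 7953). Now have (1456/7953).
Factor out 2: 1456 = 2^4·91. Since 7953 ≡ 1 (mod 8), (2/7953) = +1, and (2/7953)^4 = +1. Now have (91/7953).
7953 ≡ 1 (mod 4), so quadratic reciprocity gives (91/7953) = (7953/91). Reduce: 7953 ≡ 36 (mod 91). Now have (36/91).
Factor out 2: 36 = 2^2·9. Since 91 ≡ 3 (mod 8), (2/91) = -1, and (2/91)^2 = +1. Now have (9/91).
9 ≡ 1 (mod 4), so quadratic reciprocity gives (9/91) = (91/9). Reduce: 91 ≡ 1 (mod 9). Now have (1/9).
(1/9) = 1. Collecting the sign factors: 1.
Second factor (2313/9409):
2313 ≡ 1 (mod 4), so quadratic reciprocity gives (2313/9409) = (9409/2313). Reduce: 9409 ≡ 157 (mod 2313). Now have (157/2313).
157 ≡ 1 (mod 4), so quadratic reciprocity gives (157/2313) = (2313/157). Reduce: 2313 ≡ 115 (mod 157). Now have (115/157).
157 ≡ 1 (mod 4), so quadratic reciprocity gives (115/157) = (157/115). Reduce: 157 ≡ 42 (mod 115). Now have (42/115).
Factor out 2: 42 = 2·21. Since 115 ≡ 3 (mod 8), (2/115) = -1. Now have -(21/115).
21 ≡ 1 (mod 4), so quadratic reciprocity gives (21/115) = (115/21). Reduce: 115 ≡ 10 (mod 21). Now have -(10/21).
Factor out 2: 10 = 2·5. Since 21 ≡ 5 (mod 8), (2/21) = -1. Now have (5/21).
5 ≡ 1 (mod 4), so quadratic reciprocity gives (5/21) = (21/5). Reduce: 21 ≡ 1 (mod 5). Now have (1/5).
(1/5) = 1. Collecting the sign factors: 1.
Product: (1)·(1) = 1.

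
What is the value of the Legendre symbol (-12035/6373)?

-1

Reduce the numerator: -12035 ≡ 711 (mod 6373), so (-12035/6373) = (711/6373).
6373 ≡ 1 (mod 4), so quadratic reciprocity gives (711/6373) = (6373/711). Reduce: 6373 ≡ 685 (mod 711). Now have (685/711).
685 ≡ 1 (mod 4), so quadratic reciprocity gives (685/711) = (711/685). Reduce: 711 ≡ 26 (mod 685). Now have (26/685).
Factor out 2: 26 = 2·13. Since 685 ≡ 5 (mod 8), (2/685) = -1. Now have -(13/685).
13 ≡ 1 (mod 4), so quadratic reciprocity gives (13/685) = (685/13). Reduce: 685 ≡ 9 (mod 13). Now have -(9/13).
9 ≡ 1 (mod 4), so quadratic reciprocity gives (9/13) = (13/9). Reduce: 13 ≡ 4 (mod 9). Now have -(4/9).
Factor out 2: 4 = 2^2. Since 9 ≡ 1 (mod 8), (2/9) = +1, and (2/9)^2 = +1. Now have -(1/9).
(1/9) = 1. Collecting the sign factors: -1.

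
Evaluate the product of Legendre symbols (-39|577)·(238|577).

1

By multiplicativity, (-39·238|577) = (-39|577)·(238|577).
First factor (-39|577):
(-39|577)
  = (538|577)    [-39 ≡ 538 mod 577]
  = (269|577)    [577 ≡ 1 mod 8 ⇒ (2|577) = +1]
  = (577|269)    [QR: 269 ≡ 1 mod 4, sign kept]
  = (39|269)    [577 ≡ 39 mod 269]
  = (269|39)    [QR: 269 ≡ 1 mod 4, sign kept]
  = (35|39)    [269 ≡ 35 mod 39]
  = -(39|35)    [QR: both ≡ 3 mod 4, sign flips]
  = -(4|35)    [39 ≡ 4 mod 35]
  = -(1|35)    [35 ≡ 3 mod 8 ⇒ (2|35)^2 = +1]
  = -1    [(1|35) = 1]
Second factor (238|577):
(238|577)
  = (119|577)    [577 ≡ 1 mod 8 ⇒ (2|577) = +1]
  = (577|119)    [QR: 577 ≡ 1 mod 4, sign kept]
  = (101|119)    [577 ≡ 101 mod 119]
  = (119|101)    [QR: 101 ≡ 1 mod 4, sign kept]
  = (18|101)    [119 ≡ 18 mod 101]
  = -(9|101)    [101 ≡ 5 mod 8 ⇒ (2|101) = -1]
  = -(101|9)    [QR: 9 ≡ 1 mod 4, sign kept]
  = -(2|9)    [101 ≡ 2 mod 9]
  = -(1|9)    [9 ≡ 1 mod 8 ⇒ (2|9) = +1]
  = -1    [(1|9) = 1]
Product: (-1)·(-1) = 1.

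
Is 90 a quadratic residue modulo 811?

(90|811)
  = -(45|811)    [811 ≡ 3 mod 8 ⇒ (2|811) = -1]
  = -(811|45)    [QR: 45 ≡ 1 mod 4, sign kept]
  = -(1|45)    [811 ≡ 1 mod 45]
  = -1    [(1|45) = 1]
(90|811) = -1, and 811 is prime, so 90 is not a quadratic residue mod 811.

no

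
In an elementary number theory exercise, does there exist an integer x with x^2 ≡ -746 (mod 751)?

yes

Pull out -1: (-746/751) = (-1/751)·(746/751). Since 751 ≡ 3 (mod 4), (-1/751) = -1. Now have -(746/751).
Factor out 2: 746 = 2·373. Since 751 ≡ 7 (mod 8), (2/751) = +1. Now have -(373/751).
373 ≡ 1 (mod 4), so quadratic reciprocity gives (373/751) = (751/373). Reduce: 751 ≡ 5 (mod 373). Now have -(5/373).
5 ≡ 1 (mod 4), so quadratic reciprocity gives (5/373) = (373/5). Reduce: 373 ≡ 3 (mod 5). Now have -(3/5).
5 ≡ 1 (mod 4), so quadratic reciprocity gives (3/5) = (5/3). Reduce: 5 ≡ 2 (mod 3). Now have -(2/3).
Factor out 2: 2 = 2. Since 3 ≡ 3 (mod 8), (2/3) = -1. Now have (1/3).
(1/3) = 1. Collecting the sign factors: 1.
The Legendre symbol is 1, so x^2 ≡ -746 (mod 751) has solution.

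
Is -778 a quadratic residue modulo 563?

(-778/563)
  = (348/563)    [-778 ≡ 348 mod 563]
  = (87/563)    [563 ≡ 3 mod 8 ⇒ (2/563)^2 = +1]
  = -(563/87)    [QR: both ≡ 3 mod 4, sign flips]
  = -(41/87)    [563 ≡ 41 mod 87]
  = -(87/41)    [QR: 41 ≡ 1 mod 4, sign kept]
  = -(5/41)    [87 ≡ 5 mod 41]
  = -(41/5)    [QR: 5 ≡ 1 mod 4, sign kept]
  = -(1/5)    [41 ≡ 1 mod 5]
  = -1    [(1/5) = 1]
The Legendre symbol is -1, so x^2 ≡ -778 (mod 563) has no solution.

no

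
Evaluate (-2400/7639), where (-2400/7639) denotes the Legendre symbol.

(-2400/7639)
  = -(2400/7639)    [7639 ≡ 3 mod 4 ⇒ (-1/7639) = -1]
  = -(75/7639)    [7639 ≡ 7 mod 8 ⇒ (2/7639)^5 = +1]
  = (7639/75)    [QR: both ≡ 3 mod 4, sign flips]
  = (64/75)    [7639 ≡ 64 mod 75]
  = (1/75)    [75 ≡ 3 mod 8 ⇒ (2/75)^6 = +1]
  = 1    [(1/75) = 1]

1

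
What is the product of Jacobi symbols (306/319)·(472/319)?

1

By multiplicativity, (306·472/319) = (306/319)·(472/319).
First factor (306/319):
(306/319)
  = (153/319)    [319 ≡ 7 mod 8 ⇒ (2/319) = +1]
  = (319/153)    [QR: 153 ≡ 1 mod 4, sign kept]
  = (13/153)    [319 ≡ 13 mod 153]
  = (153/13)    [QR: 13 ≡ 1 mod 4, sign kept]
  = (10/13)    [153 ≡ 10 mod 13]
  = -(5/13)    [13 ≡ 5 mod 8 ⇒ (2/13) = -1]
  = -(13/5)    [QR: 5 ≡ 1 mod 4, sign kept]
  = -(3/5)    [13 ≡ 3 mod 5]
  = -(5/3)    [QR: 5 ≡ 1 mod 4, sign kept]
  = -(2/3)    [5 ≡ 2 mod 3]
  = (1/3)    [3 ≡ 3 mod 8 ⇒ (2/3) = -1]
  = 1    [(1/3) = 1]
Second factor (472/319):
(472/319)
  = (153/319)    [472 ≡ 153 mod 319]
  = (319/153)    [QR: 153 ≡ 1 mod 4, sign kept]
  = (13/153)    [319 ≡ 13 mod 153]
  = (153/13)    [QR: 13 ≡ 1 mod 4, sign kept]
  = (10/13)    [153 ≡ 10 mod 13]
  = -(5/13)    [13 ≡ 5 mod 8 ⇒ (2/13) = -1]
  = -(13/5)    [QR: 5 ≡ 1 mod 4, sign kept]
  = -(3/5)    [13 ≡ 3 mod 5]
  = -(5/3)    [QR: 5 ≡ 1 mod 4, sign kept]
  = -(2/3)    [5 ≡ 2 mod 3]
  = (1/3)    [3 ≡ 3 mod 8 ⇒ (2/3) = -1]
  = 1    [(1/3) = 1]
Product: (1)·(1) = 1.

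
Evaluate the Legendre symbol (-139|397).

(-139|397)
  = (139|397)    [397 ≡ 1 mod 4 ⇒ (-1|397) = +1]
  = (397|139)    [QR: 397 ≡ 1 mod 4, sign kept]
  = (119|139)    [397 ≡ 119 mod 139]
  = -(139|119)    [QR: both ≡ 3 mod 4, sign flips]
  = -(20|119)    [139 ≡ 20 mod 119]
  = -(5|119)    [119 ≡ 7 mod 8 ⇒ (2|119)^2 = +1]
  = -(119|5)    [QR: 5 ≡ 1 mod 4, sign kept]
  = -(4|5)    [119 ≡ 4 mod 5]
  = -(1|5)    [5 ≡ 5 mod 8 ⇒ (2|5)^2 = +1]
  = -1    [(1|5) = 1]

-1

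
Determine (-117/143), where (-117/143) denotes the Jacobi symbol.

(-117/143)
  = (26/143)    [-117 ≡ 26 mod 143]
  = (13/143)    [143 ≡ 7 mod 8 ⇒ (2/143) = +1]
  = (143/13)    [QR: 13 ≡ 1 mod 4, sign kept]
  = (0/13)    [143 ≡ 0 mod 13]
  = 0    [numerator 0, gcd > 1]

0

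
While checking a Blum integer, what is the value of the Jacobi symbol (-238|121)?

1

Pull out -1: (-238|121) = (-1|121)·(238|121). Since 121 ≡ 1 (mod 4), (-1|121) = +1. Now have (238|121).
Reduce the numerator: 238 ≡ 117 (mod 121), so (238|121) = (117|121).
117 ≡ 1 (mod 4), so quadratic reciprocity gives (117|121) = (121|117). Reduce: 121 ≡ 4 (mod 117). Now have (4|117).
Factor out 2: 4 = 2^2. Since 117 ≡ 5 (mod 8), (2|117) = -1, and (2|117)^2 = +1. Now have (1|117).
(1|117) = 1. Collecting the sign factors: 1.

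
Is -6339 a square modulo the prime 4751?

yes

(-6339/4751)
  = -(6339/4751)    [4751 ≡ 3 mod 4 ⇒ (-1/4751) = -1]
  = -(1588/4751)    [6339 ≡ 1588 mod 4751]
  = -(397/4751)    [4751 ≡ 7 mod 8 ⇒ (2/4751)^2 = +1]
  = -(4751/397)    [QR: 397 ≡ 1 mod 4, sign kept]
  = -(384/397)    [4751 ≡ 384 mod 397]
  = (3/397)    [397 ≡ 5 mod 8 ⇒ (2/397)^7 = -1]
  = (397/3)    [QR: 397 ≡ 1 mod 4, sign kept]
  = (1/3)    [397 ≡ 1 mod 3]
  = 1    [(1/3) = 1]
The Legendre symbol is 1, so x^2 ≡ -6339 (mod 4751) has solution.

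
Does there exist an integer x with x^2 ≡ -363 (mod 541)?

(-363|541)
  = (178|541)    [-363 ≡ 178 mod 541]
  = -(89|541)    [541 ≡ 5 mod 8 ⇒ (2|541) = -1]
  = -(541|89)    [QR: 89 ≡ 1 mod 4, sign kept]
  = -(7|89)    [541 ≡ 7 mod 89]
  = -(89|7)    [QR: 89 ≡ 1 mod 4, sign kept]
  = -(5|7)    [89 ≡ 5 mod 7]
  = -(7|5)    [QR: 5 ≡ 1 mod 4, sign kept]
  = -(2|5)    [7 ≡ 2 mod 5]
  = (1|5)    [5 ≡ 5 mod 8 ⇒ (2|5) = -1]
  = 1    [(1|5) = 1]
(-363|541) = 1, and 541 is prime, so -363 is a quadratic residue mod 541.

yes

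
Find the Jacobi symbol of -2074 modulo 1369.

1

(-2074/1369)
  = (664/1369)    [-2074 ≡ 664 mod 1369]
  = (83/1369)    [1369 ≡ 1 mod 8 ⇒ (2/1369)^3 = +1]
  = (1369/83)    [QR: 1369 ≡ 1 mod 4, sign kept]
  = (41/83)    [1369 ≡ 41 mod 83]
  = (83/41)    [QR: 41 ≡ 1 mod 4, sign kept]
  = (1/41)    [83 ≡ 1 mod 41]
  = 1    [(1/41) = 1]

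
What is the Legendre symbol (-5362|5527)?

-1

Reduce the numerator: -5362 ≡ 165 (mod 5527), so (-5362|5527) = (165|5527).
165 ≡ 1 (mod 4), so quadratic reciprocity gives (165|5527) = (5527|165). Reduce: 5527 ≡ 82 (mod 165). Now have (82|165).
Factor out 2: 82 = 2·41. Since 165 ≡ 5 (mod 8), (2|165) = -1. Now have -(41|165).
41 ≡ 1 (mod 4), so quadratic reciprocity gives (41|165) = (165|41). Reduce: 165 ≡ 1 (mod 41). Now have -(1|41).
(1|41) = 1. Collecting the sign factors: -1.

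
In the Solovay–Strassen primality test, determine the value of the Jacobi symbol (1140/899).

(1140/899)
  = (241/899)    [1140 ≡ 241 mod 899]
  = (899/241)    [QR: 241 ≡ 1 mod 4, sign kept]
  = (176/241)    [899 ≡ 176 mod 241]
  = (11/241)    [241 ≡ 1 mod 8 ⇒ (2/241)^4 = +1]
  = (241/11)    [QR: 241 ≡ 1 mod 4, sign kept]
  = (10/11)    [241 ≡ 10 mod 11]
  = -(5/11)    [11 ≡ 3 mod 8 ⇒ (2/11) = -1]
  = -(11/5)    [QR: 5 ≡ 1 mod 4, sign kept]
  = -(1/5)    [11 ≡ 1 mod 5]
  = -1    [(1/5) = 1]

-1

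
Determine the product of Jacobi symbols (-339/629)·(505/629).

By multiplicativity, (-339·505/629) = (-339/629)·(505/629).
First factor (-339/629):
(-339/629)
  = (339/629)    [629 ≡ 1 mod 4 ⇒ (-1/629) = +1]
  = (629/339)    [QR: 629 ≡ 1 mod 4, sign kept]
  = (290/339)    [629 ≡ 290 mod 339]
  = -(145/339)    [339 ≡ 3 mod 8 ⇒ (2/339) = -1]
  = -(339/145)    [QR: 145 ≡ 1 mod 4, sign kept]
  = -(49/145)    [339 ≡ 49 mod 145]
  = -(145/49)    [QR: 49 ≡ 1 mod 4, sign kept]
  = -(47/49)    [145 ≡ 47 mod 49]
  = -(49/47)    [QR: 49 ≡ 1 mod 4, sign kept]
  = -(2/47)    [49 ≡ 2 mod 47]
  = -(1/47)    [47 ≡ 7 mod 8 ⇒ (2/47) = +1]
  = -1    [(1/47) = 1]
Second factor (505/629):
(505/629)
  = (629/505)    [QR: 505 ≡ 1 mod 4, sign kept]
  = (124/505)    [629 ≡ 124 mod 505]
  = (31/505)    [505 ≡ 1 mod 8 ⇒ (2/505)^2 = +1]
  = (505/31)    [QR: 505 ≡ 1 mod 4, sign kept]
  = (9/31)    [505 ≡ 9 mod 31]
  = (31/9)    [QR: 9 ≡ 1 mod 4, sign kept]
  = (4/9)    [31 ≡ 4 mod 9]
  = (1/9)    [9 ≡ 1 mod 8 ⇒ (2/9)^2 = +1]
  = 1    [(1/9) = 1]
Product: (-1)·(1) = -1.

-1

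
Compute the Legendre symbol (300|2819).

1

Factor out 2: 300 = 2^2·75. Since 2819 ≡ 3 (mod 8), (2|2819) = -1, and (2|2819)^2 = +1. Now have (75|2819).
Both 75 ≡ 3 and 2819 ≡ 3 (mod 4), so reciprocity gives (75|2819) = -(2819|75). Reduce: 2819 ≡ 44 (mod 75). Now have -(44|75).
Factor out 2: 44 = 2^2·11. Since 75 ≡ 3 (mod 8), (2|75) = -1, and (2|75)^2 = +1. Now have -(11|75).
Both 11 ≡ 3 and 75 ≡ 3 (mod 4), so reciprocity gives (11|75) = -(75|11). Reduce: 75 ≡ 9 (mod 11). Now have (9|11).
9 ≡ 1 (mod 4), so quadratic reciprocity gives (9|11) = (11|9). Reduce: 11 ≡ 2 (mod 9). Now have (2|9).
Factor out 2: 2 = 2. Since 9 ≡ 1 (mod 8), (2|9) = +1. Now have (1|9).
(1|9) = 1. Collecting the sign factors: 1.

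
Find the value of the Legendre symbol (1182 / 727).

(1182 / 727)
  = (455 / 727)    [1182 ≡ 455 mod 727]
  = -(727 / 455)    [QR: both ≡ 3 mod 4, sign flips]
  = -(272 / 455)    [727 ≡ 272 mod 455]
  = -(17 / 455)    [455 ≡ 7 mod 8 ⇒ (2 / 455)^4 = +1]
  = -(455 / 17)    [QR: 17 ≡ 1 mod 4, sign kept]
  = -(13 / 17)    [455 ≡ 13 mod 17]
  = -(17 / 13)    [QR: 13 ≡ 1 mod 4, sign kept]
  = -(4 / 13)    [17 ≡ 4 mod 13]
  = -(1 / 13)    [13 ≡ 5 mod 8 ⇒ (2 / 13)^2 = +1]
  = -1    [(1 / 13) = 1]

-1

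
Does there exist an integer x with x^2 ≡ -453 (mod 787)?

Reduce the numerator: -453 ≡ 334 (mod 787), so (-453/787) = (334/787).
Factor out 2: 334 = 2·167. Since 787 ≡ 3 (mod 8), (2/787) = -1. Now have -(167/787).
Both 167 ≡ 3 and 787 ≡ 3 (mod 4), so reciprocity gives (167/787) = -(787/167). Reduce: 787 ≡ 119 (mod 167). Now have (119/167).
Both 119 ≡ 3 and 167 ≡ 3 (mod 4), so reciprocity gives (119/167) = -(167/119). Reduce: 167 ≡ 48 (mod 119). Now have -(48/119).
Factor out 2: 48 = 2^4·3. Since 119 ≡ 7 (mod 8), (2/119) = +1, and (2/119)^4 = +1. Now have -(3/119).
Both 3 ≡ 3 and 119 ≡ 3 (mod 4), so reciprocity gives (3/119) = -(119/3). Reduce: 119 ≡ 2 (mod 3). Now have (2/3).
Factor out 2: 2 = 2. Since 3 ≡ 3 (mod 8), (2/3) = -1. Now have -(1/3).
(1/3) = 1. Collecting the sign factors: -1.
(-453/787) = -1, and 787 is prime, so -453 is not a quadratic residue mod 787.

no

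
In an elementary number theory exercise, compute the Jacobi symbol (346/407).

Factor out 2: 346 = 2·173. Since 407 ≡ 7 (mod 8), (2/407) = +1. Now have (173/407).
173 ≡ 1 (mod 4), so quadratic reciprocity gives (173/407) = (407/173). Reduce: 407 ≡ 61 (mod 173). Now have (61/173).
61 ≡ 1 (mod 4), so quadratic reciprocity gives (61/173) = (173/61). Reduce: 173 ≡ 51 (mod 61). Now have (51/61).
61 ≡ 1 (mod 4), so quadratic reciprocity gives (51/61) = (61/51). Reduce: 61 ≡ 10 (mod 51). Now have (10/51).
Factor out 2: 10 = 2·5. Since 51 ≡ 3 (mod 8), (2/51) = -1. Now have -(5/51).
5 ≡ 1 (mod 4), so quadratic reciprocity gives (5/51) = (51/5). Reduce: 51 ≡ 1 (mod 5). Now have -(1/5).
(1/5) = 1. Collecting the sign factors: -1.

-1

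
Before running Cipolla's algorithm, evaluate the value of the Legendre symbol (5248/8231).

1

(5248/8231)
  = (41/8231)    [8231 ≡ 7 mod 8 ⇒ (2/8231)^7 = +1]
  = (8231/41)    [QR: 41 ≡ 1 mod 4, sign kept]
  = (31/41)    [8231 ≡ 31 mod 41]
  = (41/31)    [QR: 41 ≡ 1 mod 4, sign kept]
  = (10/31)    [41 ≡ 10 mod 31]
  = (5/31)    [31 ≡ 7 mod 8 ⇒ (2/31) = +1]
  = (31/5)    [QR: 5 ≡ 1 mod 4, sign kept]
  = (1/5)    [31 ≡ 1 mod 5]
  = 1    [(1/5) = 1]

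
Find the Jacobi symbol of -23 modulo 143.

(-23 / 143)
  = -(23 / 143)    [143 ≡ 3 mod 4 ⇒ (-1 / 143) = -1]
  = (143 / 23)    [QR: both ≡ 3 mod 4, sign flips]
  = (5 / 23)    [143 ≡ 5 mod 23]
  = (23 / 5)    [QR: 5 ≡ 1 mod 4, sign kept]
  = (3 / 5)    [23 ≡ 3 mod 5]
  = (5 / 3)    [QR: 5 ≡ 1 mod 4, sign kept]
  = (2 / 3)    [5 ≡ 2 mod 3]
  = -(1 / 3)    [3 ≡ 3 mod 8 ⇒ (2 / 3) = -1]
  = -1    [(1 / 3) = 1]

-1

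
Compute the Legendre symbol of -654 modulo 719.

1

(-654 / 719)
  = (65 / 719)    [-654 ≡ 65 mod 719]
  = (719 / 65)    [QR: 65 ≡ 1 mod 4, sign kept]
  = (4 / 65)    [719 ≡ 4 mod 65]
  = (1 / 65)    [65 ≡ 1 mod 8 ⇒ (2 / 65)^2 = +1]
  = 1    [(1 / 65) = 1]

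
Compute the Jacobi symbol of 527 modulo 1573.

-1

1573 ≡ 1 (mod 4), so quadratic reciprocity gives (527/1573) = (1573/527). Reduce: 1573 ≡ 519 (mod 527). Now have (519/527).
Both 519 ≡ 3 and 527 ≡ 3 (mod 4), so reciprocity gives (519/527) = -(527/519). Reduce: 527 ≡ 8 (mod 519). Now have -(8/519).
Factor out 2: 8 = 2^3. Since 519 ≡ 7 (mod 8), (2/519) = +1, and (2/519)^3 = +1. Now have -(1/519).
(1/519) = 1. Collecting the sign factors: -1.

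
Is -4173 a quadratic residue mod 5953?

no

(-4173/5953)
  = (4173/5953)    [5953 ≡ 1 mod 4 ⇒ (-1/5953) = +1]
  = (5953/4173)    [QR: 4173 ≡ 1 mod 4, sign kept]
  = (1780/4173)    [5953 ≡ 1780 mod 4173]
  = (445/4173)    [4173 ≡ 5 mod 8 ⇒ (2/4173)^2 = +1]
  = (4173/445)    [QR: 445 ≡ 1 mod 4, sign kept]
  = (168/445)    [4173 ≡ 168 mod 445]
  = -(21/445)    [445 ≡ 5 mod 8 ⇒ (2/445)^3 = -1]
  = -(445/21)    [QR: 21 ≡ 1 mod 4, sign kept]
  = -(4/21)    [445 ≡ 4 mod 21]
  = -(1/21)    [21 ≡ 5 mod 8 ⇒ (2/21)^2 = +1]
  = -1    [(1/21) = 1]
(-4173/5953) = -1, and 5953 is prime, so -4173 is not a quadratic residue mod 5953.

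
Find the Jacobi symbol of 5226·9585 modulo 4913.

1

By multiplicativity, (5226·9585/4913) = (5226/4913)·(9585/4913).
First factor (5226/4913):
(5226/4913)
  = (313/4913)    [5226 ≡ 313 mod 4913]
  = (4913/313)    [QR: 313 ≡ 1 mod 4, sign kept]
  = (218/313)    [4913 ≡ 218 mod 313]
  = (109/313)    [313 ≡ 1 mod 8 ⇒ (2/313) = +1]
  = (313/109)    [QR: 109 ≡ 1 mod 4, sign kept]
  = (95/109)    [313 ≡ 95 mod 109]
  = (109/95)    [QR: 109 ≡ 1 mod 4, sign kept]
  = (14/95)    [109 ≡ 14 mod 95]
  = (7/95)    [95 ≡ 7 mod 8 ⇒ (2/95) = +1]
  = -(95/7)    [QR: both ≡ 3 mod 4, sign flips]
  = -(4/7)    [95 ≡ 4 mod 7]
  = -(1/7)    [7 ≡ 7 mod 8 ⇒ (2/7)^2 = +1]
  = -1    [(1/7) = 1]
Second factor (9585/4913):
(9585/4913)
  = (4672/4913)    [9585 ≡ 4672 mod 4913]
  = (73/4913)    [4913 ≡ 1 mod 8 ⇒ (2/4913)^6 = +1]
  = (4913/73)    [QR: 73 ≡ 1 mod 4, sign kept]
  = (22/73)    [4913 ≡ 22 mod 73]
  = (11/73)    [73 ≡ 1 mod 8 ⇒ (2/73) = +1]
  = (73/11)    [QR: 73 ≡ 1 mod 4, sign kept]
  = (7/11)    [73 ≡ 7 mod 11]
  = -(11/7)    [QR: both ≡ 3 mod 4, sign flips]
  = -(4/7)    [11 ≡ 4 mod 7]
  = -(1/7)    [7 ≡ 7 mod 8 ⇒ (2/7)^2 = +1]
  = -1    [(1/7) = 1]
Product: (-1)·(-1) = 1.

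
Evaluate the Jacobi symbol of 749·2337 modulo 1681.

By multiplicativity, (749·2337/1681) = (749/1681)·(2337/1681).
First factor (749/1681):
749 ≡ 1 (mod 4), so quadratic reciprocity gives (749/1681) = (1681/749). Reduce: 1681 ≡ 183 (mod 749). Now have (183/749).
749 ≡ 1 (mod 4), so quadratic reciprocity gives (183/749) = (749/183). Reduce: 749 ≡ 17 (mod 183). Now have (17/183).
17 ≡ 1 (mod 4), so quadratic reciprocity gives (17/183) = (183/17). Reduce: 183 ≡ 13 (mod 17). Now have (13/17).
13 ≡ 1 (mod 4), so quadratic reciprocity gives (13/17) = (17/13). Reduce: 17 ≡ 4 (mod 13). Now have (4/13).
Factor out 2: 4 = 2^2. Since 13 ≡ 5 (mod 8), (2/13) = -1, and (2/13)^2 = +1. Now have (1/13).
(1/13) = 1. Collecting the sign factors: 1.
Second factor (2337/1681):
Reduce the numerator: 2337 ≡ 656 (mod 1681), so (2337/1681) = (656/1681).
Factor out 2: 656 = 2^4·41. Since 1681 ≡ 1 (mod 8), (2/1681) = +1, and (2/1681)^4 = +1. Now have (41/1681).
41 ≡ 1 (mod 4), so quadratic reciprocity gives (41/1681) = (1681/41). Reduce: 1681 ≡ 0 (mod 41). Now have (0/41).
The numerator is now 0 with denominator 41 > 1: the symbol is 0.
Product: (1)·(0) = 0.

0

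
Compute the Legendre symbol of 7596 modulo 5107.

Reduce the numerator: 7596 ≡ 2489 (mod 5107), so (7596|5107) = (2489|5107).
2489 ≡ 1 (mod 4), so quadratic reciprocity gives (2489|5107) = (5107|2489). Reduce: 5107 ≡ 129 (mod 2489). Now have (129|2489).
129 ≡ 1 (mod 4), so quadratic reciprocity gives (129|2489) = (2489|129). Reduce: 2489 ≡ 38 (mod 129). Now have (38|129).
Factor out 2: 38 = 2·19. Since 129 ≡ 1 (mod 8), (2|129) = +1. Now have (19|129).
129 ≡ 1 (mod 4), so quadratic reciprocity gives (19|129) = (129|19). Reduce: 129 ≡ 15 (mod 19). Now have (15|19).
Both 15 ≡ 3 and 19 ≡ 3 (mod 4), so reciprocity gives (15|19) = -(19|15). Reduce: 19 ≡ 4 (mod 15). Now have -(4|15).
Factor out 2: 4 = 2^2. Since 15 ≡ 7 (mod 8), (2|15) = +1, and (2|15)^2 = +1. Now have -(1|15).
(1|15) = 1. Collecting the sign factors: -1.

-1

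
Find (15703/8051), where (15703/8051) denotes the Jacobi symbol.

1

(15703/8051)
  = (7652/8051)    [15703 ≡ 7652 mod 8051]
  = (1913/8051)    [8051 ≡ 3 mod 8 ⇒ (2/8051)^2 = +1]
  = (8051/1913)    [QR: 1913 ≡ 1 mod 4, sign kept]
  = (399/1913)    [8051 ≡ 399 mod 1913]
  = (1913/399)    [QR: 1913 ≡ 1 mod 4, sign kept]
  = (317/399)    [1913 ≡ 317 mod 399]
  = (399/317)    [QR: 317 ≡ 1 mod 4, sign kept]
  = (82/317)    [399 ≡ 82 mod 317]
  = -(41/317)    [317 ≡ 5 mod 8 ⇒ (2/317) = -1]
  = -(317/41)    [QR: 41 ≡ 1 mod 4, sign kept]
  = -(30/41)    [317 ≡ 30 mod 41]
  = -(15/41)    [41 ≡ 1 mod 8 ⇒ (2/41) = +1]
  = -(41/15)    [QR: 41 ≡ 1 mod 4, sign kept]
  = -(11/15)    [41 ≡ 11 mod 15]
  = (15/11)    [QR: both ≡ 3 mod 4, sign flips]
  = (4/11)    [15 ≡ 4 mod 11]
  = (1/11)    [11 ≡ 3 mod 8 ⇒ (2/11)^2 = +1]
  = 1    [(1/11) = 1]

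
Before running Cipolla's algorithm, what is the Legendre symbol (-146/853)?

-1

(-146/853)
  = (707/853)    [-146 ≡ 707 mod 853]
  = (853/707)    [QR: 853 ≡ 1 mod 4, sign kept]
  = (146/707)    [853 ≡ 146 mod 707]
  = -(73/707)    [707 ≡ 3 mod 8 ⇒ (2/707) = -1]
  = -(707/73)    [QR: 73 ≡ 1 mod 4, sign kept]
  = -(50/73)    [707 ≡ 50 mod 73]
  = -(25/73)    [73 ≡ 1 mod 8 ⇒ (2/73) = +1]
  = -(73/25)    [QR: 25 ≡ 1 mod 4, sign kept]
  = -(23/25)    [73 ≡ 23 mod 25]
  = -(25/23)    [QR: 25 ≡ 1 mod 4, sign kept]
  = -(2/23)    [25 ≡ 2 mod 23]
  = -(1/23)    [23 ≡ 7 mod 8 ⇒ (2/23) = +1]
  = -1    [(1/23) = 1]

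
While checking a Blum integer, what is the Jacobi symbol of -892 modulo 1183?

(-892/1183)
  = (291/1183)    [-892 ≡ 291 mod 1183]
  = -(1183/291)    [QR: both ≡ 3 mod 4, sign flips]
  = -(19/291)    [1183 ≡ 19 mod 291]
  = (291/19)    [QR: both ≡ 3 mod 4, sign flips]
  = (6/19)    [291 ≡ 6 mod 19]
  = -(3/19)    [19 ≡ 3 mod 8 ⇒ (2/19) = -1]
  = (19/3)    [QR: both ≡ 3 mod 4, sign flips]
  = (1/3)    [19 ≡ 1 mod 3]
  = 1    [(1/3) = 1]

1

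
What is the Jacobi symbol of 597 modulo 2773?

-1

(597/2773)
  = (2773/597)    [QR: 597 ≡ 1 mod 4, sign kept]
  = (385/597)    [2773 ≡ 385 mod 597]
  = (597/385)    [QR: 385 ≡ 1 mod 4, sign kept]
  = (212/385)    [597 ≡ 212 mod 385]
  = (53/385)    [385 ≡ 1 mod 8 ⇒ (2/385)^2 = +1]
  = (385/53)    [QR: 53 ≡ 1 mod 4, sign kept]
  = (14/53)    [385 ≡ 14 mod 53]
  = -(7/53)    [53 ≡ 5 mod 8 ⇒ (2/53) = -1]
  = -(53/7)    [QR: 53 ≡ 1 mod 4, sign kept]
  = -(4/7)    [53 ≡ 4 mod 7]
  = -(1/7)    [7 ≡ 7 mod 8 ⇒ (2/7)^2 = +1]
  = -1    [(1/7) = 1]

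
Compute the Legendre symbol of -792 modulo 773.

-1

(-792/773)
  = (754/773)    [-792 ≡ 754 mod 773]
  = -(377/773)    [773 ≡ 5 mod 8 ⇒ (2/773) = -1]
  = -(773/377)    [QR: 377 ≡ 1 mod 4, sign kept]
  = -(19/377)    [773 ≡ 19 mod 377]
  = -(377/19)    [QR: 377 ≡ 1 mod 4, sign kept]
  = -(16/19)    [377 ≡ 16 mod 19]
  = -(1/19)    [19 ≡ 3 mod 8 ⇒ (2/19)^4 = +1]
  = -1    [(1/19) = 1]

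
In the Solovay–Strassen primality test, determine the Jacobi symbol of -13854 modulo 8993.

1

Pull out -1: (-13854|8993) = (-1|8993)·(13854|8993). Since 8993 ≡ 1 (mod 4), (-1|8993) = +1. Now have (13854|8993).
Reduce the numerator: 13854 ≡ 4861 (mod 8993), so (13854|8993) = (4861|8993).
4861 ≡ 1 (mod 4), so quadratic reciprocity gives (4861|8993) = (8993|4861). Reduce: 8993 ≡ 4132 (mod 4861). Now have (4132|4861).
Factor out 2: 4132 = 2^2·1033. Since 4861 ≡ 5 (mod 8), (2|4861) = -1, and (2|4861)^2 = +1. Now have (1033|4861).
1033 ≡ 1 (mod 4), so quadratic reciprocity gives (1033|4861) = (4861|1033). Reduce: 4861 ≡ 729 (mod 1033). Now have (729|1033).
729 ≡ 1 (mod 4), so quadratic reciprocity gives (729|1033) = (1033|729). Reduce: 1033 ≡ 304 (mod 729). Now have (304|729).
Factor out 2: 304 = 2^4·19. Since 729 ≡ 1 (mod 8), (2|729) = +1, and (2|729)^4 = +1. Now have (19|729).
729 ≡ 1 (mod 4), so quadratic reciprocity gives (19|729) = (729|19). Reduce: 729 ≡ 7 (mod 19). Now have (7|19).
Both 7 ≡ 3 and 19 ≡ 3 (mod 4), so reciprocity gives (7|19) = -(19|7). Reduce: 19 ≡ 5 (mod 7). Now have -(5|7).
5 ≡ 1 (mod 4), so quadratic reciprocity gives (5|7) = (7|5). Reduce: 7 ≡ 2 (mod 5). Now have -(2|5).
Factor out 2: 2 = 2. Since 5 ≡ 5 (mod 8), (2|5) = -1. Now have (1|5).
(1|5) = 1. Collecting the sign factors: 1.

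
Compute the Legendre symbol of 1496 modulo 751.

Reduce the numerator: 1496 ≡ 745 (mod 751), so (1496|751) = (745|751).
745 ≡ 1 (mod 4), so quadratic reciprocity gives (745|751) = (751|745). Reduce: 751 ≡ 6 (mod 745). Now have (6|745).
Factor out 2: 6 = 2·3. Since 745 ≡ 1 (mod 8), (2|745) = +1. Now have (3|745).
745 ≡ 1 (mod 4), so quadratic reciprocity gives (3|745) = (745|3). Reduce: 745 ≡ 1 (mod 3). Now have (1|3).
(1|3) = 1. Collecting the sign factors: 1.

1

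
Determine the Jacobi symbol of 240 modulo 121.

(240/121)
  = (119/121)    [240 ≡ 119 mod 121]
  = (121/119)    [QR: 121 ≡ 1 mod 4, sign kept]
  = (2/119)    [121 ≡ 2 mod 119]
  = (1/119)    [119 ≡ 7 mod 8 ⇒ (2/119) = +1]
  = 1    [(1/119) = 1]

1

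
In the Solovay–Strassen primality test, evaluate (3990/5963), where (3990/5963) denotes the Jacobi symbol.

Factor out 2: 3990 = 2·1995. Since 5963 ≡ 3 (mod 8), (2/5963) = -1. Now have -(1995/5963).
Both 1995 ≡ 3 and 5963 ≡ 3 (mod 4), so reciprocity gives (1995/5963) = -(5963/1995). Reduce: 5963 ≡ 1973 (mod 1995). Now have (1973/1995).
1973 ≡ 1 (mod 4), so quadratic reciprocity gives (1973/1995) = (1995/1973). Reduce: 1995 ≡ 22 (mod 1973). Now have (22/1973).
Factor out 2: 22 = 2·11. Since 1973 ≡ 5 (mod 8), (2/1973) = -1. Now have -(11/1973).
1973 ≡ 1 (mod 4), so quadratic reciprocity gives (11/1973) = (1973/11). Reduce: 1973 ≡ 4 (mod 11). Now have -(4/11).
Factor out 2: 4 = 2^2. Since 11 ≡ 3 (mod 8), (2/11) = -1, and (2/11)^2 = +1. Now have -(1/11).
(1/11) = 1. Collecting the sign factors: -1.

-1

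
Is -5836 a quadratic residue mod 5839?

Pull out -1: (-5836/5839) = (-1/5839)·(5836/5839). Since 5839 ≡ 3 (mod 4), (-1/5839) = -1. Now have -(5836/5839).
Factor out 2: 5836 = 2^2·1459. Since 5839 ≡ 7 (mod 8), (2/5839) = +1, and (2/5839)^2 = +1. Now have -(1459/5839).
Both 1459 ≡ 3 and 5839 ≡ 3 (mod 4), so reciprocity gives (1459/5839) = -(5839/1459). Reduce: 5839 ≡ 3 (mod 1459). Now have (3/1459).
Both 3 ≡ 3 and 1459 ≡ 3 (mod 4), so reciprocity gives (3/1459) = -(1459/3). Reduce: 1459 ≡ 1 (mod 3). Now have -(1/3).
(1/3) = 1. Collecting the sign factors: -1.
The Legendre symbol is -1, so x^2 ≡ -5836 (mod 5839) has no solution.

no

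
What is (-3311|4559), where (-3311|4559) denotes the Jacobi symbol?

1

Pull out -1: (-3311|4559) = (-1|4559)·(3311|4559). Since 4559 ≡ 3 (mod 4), (-1|4559) = -1. Now have -(3311|4559).
Both 3311 ≡ 3 and 4559 ≡ 3 (mod 4), so reciprocity gives (3311|4559) = -(4559|3311). Reduce: 4559 ≡ 1248 (mod 3311). Now have (1248|3311).
Factor out 2: 1248 = 2^5·39. Since 3311 ≡ 7 (mod 8), (2|3311) = +1, and (2|3311)^5 = +1. Now have (39|3311).
Both 39 ≡ 3 and 3311 ≡ 3 (mod 4), so reciprocity gives (39|3311) = -(3311|39). Reduce: 3311 ≡ 35 (mod 39). Now have -(35|39).
Both 35 ≡ 3 and 39 ≡ 3 (mod 4), so reciprocity gives (35|39) = -(39|35). Reduce: 39 ≡ 4 (mod 35). Now have (4|35).
Factor out 2: 4 = 2^2. Since 35 ≡ 3 (mod 8), (2|35) = -1, and (2|35)^2 = +1. Now have (1|35).
(1|35) = 1. Collecting the sign factors: 1.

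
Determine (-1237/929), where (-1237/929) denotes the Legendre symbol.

(-1237/929)
  = (1237/929)    [929 ≡ 1 mod 4 ⇒ (-1/929) = +1]
  = (308/929)    [1237 ≡ 308 mod 929]
  = (77/929)    [929 ≡ 1 mod 8 ⇒ (2/929)^2 = +1]
  = (929/77)    [QR: 77 ≡ 1 mod 4, sign kept]
  = (5/77)    [929 ≡ 5 mod 77]
  = (77/5)    [QR: 5 ≡ 1 mod 4, sign kept]
  = (2/5)    [77 ≡ 2 mod 5]
  = -(1/5)    [5 ≡ 5 mod 8 ⇒ (2/5) = -1]
  = -1    [(1/5) = 1]

-1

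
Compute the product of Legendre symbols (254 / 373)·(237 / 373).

-1

By multiplicativity, (254·237 / 373) = (254 / 373)·(237 / 373).
First factor (254 / 373):
(254 / 373)
  = -(127 / 373)    [373 ≡ 5 mod 8 ⇒ (2 / 373) = -1]
  = -(373 / 127)    [QR: 373 ≡ 1 mod 4, sign kept]
  = -(119 / 127)    [373 ≡ 119 mod 127]
  = (127 / 119)    [QR: both ≡ 3 mod 4, sign flips]
  = (8 / 119)    [127 ≡ 8 mod 119]
  = (1 / 119)    [119 ≡ 7 mod 8 ⇒ (2 / 119)^3 = +1]
  = 1    [(1 / 119) = 1]
Second factor (237 / 373):
(237 / 373)
  = (373 / 237)    [QR: 237 ≡ 1 mod 4, sign kept]
  = (136 / 237)    [373 ≡ 136 mod 237]
  = -(17 / 237)    [237 ≡ 5 mod 8 ⇒ (2 / 237)^3 = -1]
  = -(237 / 17)    [QR: 17 ≡ 1 mod 4, sign kept]
  = -(16 / 17)    [237 ≡ 16 mod 17]
  = -(1 / 17)    [17 ≡ 1 mod 8 ⇒ (2 / 17)^4 = +1]
  = -1    [(1 / 17) = 1]
Product: (1)·(-1) = -1.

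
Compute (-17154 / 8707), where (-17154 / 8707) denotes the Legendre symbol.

-1

Pull out -1: (-17154 / 8707) = (-1 / 8707)·(17154 / 8707). Since 8707 ≡ 3 (mod 4), (-1 / 8707) = -1. Now have -(17154 / 8707).
Reduce the numerator: 17154 ≡ 8447 (mod 8707), so (17154 / 8707) = (8447 / 8707).
Both 8447 ≡ 3 and 8707 ≡ 3 (mod 4), so reciprocity gives (8447 / 8707) = -(8707 / 8447). Reduce: 8707 ≡ 260 (mod 8447). Now have (260 / 8447).
Factor out 2: 260 = 2^2·65. Since 8447 ≡ 7 (mod 8), (2 / 8447) = +1, and (2 / 8447)^2 = +1. Now have (65 / 8447).
65 ≡ 1 (mod 4), so quadratic reciprocity gives (65 / 8447) = (8447 / 65). Reduce: 8447 ≡ 62 (mod 65). Now have (62 / 65).
Factor out 2: 62 = 2·31. Since 65 ≡ 1 (mod 8), (2 / 65) = +1. Now have (31 / 65).
65 ≡ 1 (mod 4), so quadratic reciprocity gives (31 / 65) = (65 / 31). Reduce: 65 ≡ 3 (mod 31). Now have (3 / 31).
Both 3 ≡ 3 and 31 ≡ 3 (mod 4), so reciprocity gives (3 / 31) = -(31 / 3). Reduce: 31 ≡ 1 (mod 3). Now have -(1 / 3).
(1 / 3) = 1. Collecting the sign factors: -1.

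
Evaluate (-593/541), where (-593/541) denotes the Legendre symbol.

Reduce the numerator: -593 ≡ 489 (mod 541), so (-593/541) = (489/541).
489 ≡ 1 (mod 4), so quadratic reciprocity gives (489/541) = (541/489). Reduce: 541 ≡ 52 (mod 489). Now have (52/489).
Factor out 2: 52 = 2^2·13. Since 489 ≡ 1 (mod 8), (2/489) = +1, and (2/489)^2 = +1. Now have (13/489).
13 ≡ 1 (mod 4), so quadratic reciprocity gives (13/489) = (489/13). Reduce: 489 ≡ 8 (mod 13). Now have (8/13).
Factor out 2: 8 = 2^3. Since 13 ≡ 5 (mod 8), (2/13) = -1, and (2/13)^3 = -1. Now have -(1/13).
(1/13) = 1. Collecting the sign factors: -1.

-1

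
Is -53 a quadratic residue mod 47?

Reduce the numerator: -53 ≡ 41 (mod 47), so (-53|47) = (41|47).
41 ≡ 1 (mod 4), so quadratic reciprocity gives (41|47) = (47|41). Reduce: 47 ≡ 6 (mod 41). Now have (6|41).
Factor out 2: 6 = 2·3. Since 41 ≡ 1 (mod 8), (2|41) = +1. Now have (3|41).
41 ≡ 1 (mod 4), so quadratic reciprocity gives (3|41) = (41|3). Reduce: 41 ≡ 2 (mod 3). Now have (2|3).
Factor out 2: 2 = 2. Since 3 ≡ 3 (mod 8), (2|3) = -1. Now have -(1|3).
(1|3) = 1. Collecting the sign factors: -1.
(-53|47) = -1, and 47 is prime, so -53 is not a quadratic residue mod 47.

no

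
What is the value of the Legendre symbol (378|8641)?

-1

(378|8641)
  = (189|8641)    [8641 ≡ 1 mod 8 ⇒ (2|8641) = +1]
  = (8641|189)    [QR: 189 ≡ 1 mod 4, sign kept]
  = (136|189)    [8641 ≡ 136 mod 189]
  = -(17|189)    [189 ≡ 5 mod 8 ⇒ (2|189)^3 = -1]
  = -(189|17)    [QR: 17 ≡ 1 mod 4, sign kept]
  = -(2|17)    [189 ≡ 2 mod 17]
  = -(1|17)    [17 ≡ 1 mod 8 ⇒ (2|17) = +1]
  = -1    [(1|17) = 1]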